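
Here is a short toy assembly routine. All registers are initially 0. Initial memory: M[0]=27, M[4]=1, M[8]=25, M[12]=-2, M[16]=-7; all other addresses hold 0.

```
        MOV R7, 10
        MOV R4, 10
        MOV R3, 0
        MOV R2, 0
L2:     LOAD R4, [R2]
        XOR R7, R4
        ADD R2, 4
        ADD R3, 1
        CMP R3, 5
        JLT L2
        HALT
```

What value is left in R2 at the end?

20

R7=10
R4=10
R3=0
R2=0
R4=M[0]=27
R7=10^27=17
R2=0+4=4
R3=0+1=1
CMP R3, 5  (cmp 1,5)
JLT L2: taken
R4=M[4]=1
R7=17^1=16
R2=4+4=8
R3=1+1=2
CMP R3, 5  (cmp 2,5)
JLT L2: taken
R4=M[8]=25
R7=16^25=9
R2=8+4=12
R3=2+1=3
CMP R3, 5  (cmp 3,5)
JLT L2: taken
R4=M[12]=-2
R7=9^(-2)=-9
R2=12+4=16
R3=3+1=4
CMP R3, 5  (cmp 4,5)
JLT L2: taken
R4=M[16]=-7
R7=(-9)^(-7)=14
R2=16+4=20
R3=4+1=5
CMP R3, 5  (cmp 5,5)
JLT L2: not taken
halt.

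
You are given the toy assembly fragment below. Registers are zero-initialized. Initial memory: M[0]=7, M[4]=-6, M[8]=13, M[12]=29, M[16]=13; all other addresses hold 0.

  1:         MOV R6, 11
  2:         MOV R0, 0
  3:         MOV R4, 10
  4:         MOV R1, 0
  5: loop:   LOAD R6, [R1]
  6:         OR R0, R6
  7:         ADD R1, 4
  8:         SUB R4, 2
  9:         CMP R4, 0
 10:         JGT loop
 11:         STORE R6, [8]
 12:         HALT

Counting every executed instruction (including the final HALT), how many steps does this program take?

MOV R6, 11 → R6=11
MOV R0, 0 → R0=0
MOV R4, 10 → R4=10
MOV R1, 0 → R1=0
LOAD R6, [R1] → R6=M[0]=7
OR R0, R6 → R0=0|7=7
ADD R1, 4 → R1=0+4=4
SUB R4, 2 → R4=10-2=8
CMP R4, 0  (cmp 8,0)
JGT loop: taken
LOAD R6, [R1] → R6=M[4]=-6
OR R0, R6 → R0=7|(-6)=-1
ADD R1, 4 → R1=4+4=8
SUB R4, 2 → R4=8-2=6
CMP R4, 0  (cmp 6,0)
JGT loop: taken
LOAD R6, [R1] → R6=M[8]=13
OR R0, R6 → R0=(-1)|13=-1
ADD R1, 4 → R1=8+4=12
SUB R4, 2 → R4=6-2=4
CMP R4, 0  (cmp 4,0)
JGT loop: taken
LOAD R6, [R1] → R6=M[12]=29
OR R0, R6 → R0=(-1)|29=-1
ADD R1, 4 → R1=12+4=16
SUB R4, 2 → R4=4-2=2
CMP R4, 0  (cmp 2,0)
JGT loop: taken
LOAD R6, [R1] → R6=M[16]=13
OR R0, R6 → R0=(-1)|13=-1
ADD R1, 4 → R1=16+4=20
SUB R4, 2 → R4=2-2=0
CMP R4, 0  (cmp 0,0)
JGT loop: not taken
STORE R6, [8] → M[8]=13
halt.
Total executed instructions: 36.

36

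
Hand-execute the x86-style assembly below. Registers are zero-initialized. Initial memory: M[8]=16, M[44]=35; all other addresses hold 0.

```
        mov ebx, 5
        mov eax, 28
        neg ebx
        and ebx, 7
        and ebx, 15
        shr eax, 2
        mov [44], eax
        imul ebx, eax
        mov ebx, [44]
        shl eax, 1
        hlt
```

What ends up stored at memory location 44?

7

after mov ebx, 5: ebx=5
after mov eax, 28: eax=28
after neg ebx: ebx=-(5)=-5
after and ebx, 7: ebx=(-5)&7=3
after and ebx, 15: ebx=3&15=3
after shr eax, 2: eax=28>>2=7
mov [44], eax → M[44]=7
after imul ebx, eax: ebx=3*7=21
after mov ebx, [44]: ebx=M[44]=7
after shl eax, 1: eax=7<<1=14
halt.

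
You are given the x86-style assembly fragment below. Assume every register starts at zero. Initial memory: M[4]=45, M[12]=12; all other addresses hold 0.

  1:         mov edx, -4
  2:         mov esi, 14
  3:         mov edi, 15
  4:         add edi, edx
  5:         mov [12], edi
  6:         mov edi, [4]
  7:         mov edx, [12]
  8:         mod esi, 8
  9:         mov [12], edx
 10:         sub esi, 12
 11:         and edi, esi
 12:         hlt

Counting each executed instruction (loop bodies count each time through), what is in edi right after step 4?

11

mov edx, -4 → edx=-4
mov esi, 14 → esi=14
mov edi, 15 → edi=15
add edi, edx → edi=15+(-4)=11
After step 4: edi = 11.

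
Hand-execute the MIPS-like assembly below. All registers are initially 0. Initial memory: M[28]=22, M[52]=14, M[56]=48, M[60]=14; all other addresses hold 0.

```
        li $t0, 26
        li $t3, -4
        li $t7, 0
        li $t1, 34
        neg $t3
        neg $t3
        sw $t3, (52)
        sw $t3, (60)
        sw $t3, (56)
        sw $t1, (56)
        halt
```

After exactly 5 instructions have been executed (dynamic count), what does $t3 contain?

4

li $t0, 26 → $t0=26
li $t3, -4 → $t3=-4
li $t7, 0 → $t7=0
li $t1, 34 → $t1=34
neg $t3 → $t3=-(-4)=4
After step 5: $t3 = 4.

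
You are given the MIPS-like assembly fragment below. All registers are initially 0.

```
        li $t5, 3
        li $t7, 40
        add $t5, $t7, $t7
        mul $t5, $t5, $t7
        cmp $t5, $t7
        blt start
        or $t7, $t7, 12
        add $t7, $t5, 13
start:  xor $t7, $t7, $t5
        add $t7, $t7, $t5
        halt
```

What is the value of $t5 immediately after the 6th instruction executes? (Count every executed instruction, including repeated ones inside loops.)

3200

$t5=3
$t7=40
$t5=40+40=80
$t5=80*40=3200
cmp $t5, $t7  (cmp 3200,40)
blt start: not taken
After step 6: $t5 = 3200.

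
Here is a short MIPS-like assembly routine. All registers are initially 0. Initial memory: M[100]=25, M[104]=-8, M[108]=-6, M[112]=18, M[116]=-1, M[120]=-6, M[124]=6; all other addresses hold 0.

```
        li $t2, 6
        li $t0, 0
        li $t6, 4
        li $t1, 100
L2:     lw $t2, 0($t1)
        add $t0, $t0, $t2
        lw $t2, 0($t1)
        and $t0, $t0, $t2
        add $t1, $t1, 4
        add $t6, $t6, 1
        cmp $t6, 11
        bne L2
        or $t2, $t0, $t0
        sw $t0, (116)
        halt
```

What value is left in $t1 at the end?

128

$t2=6
$t0=0
$t6=4
$t1=100
$t2=M[100]=25
$t0=0+25=25
$t2=M[100]=25
$t0=25&25=25
$t1=100+4=104
$t6=4+1=5
cmp $t6, 11  (cmp 5,11)
bne L2: taken
$t2=M[104]=-8
$t0=25+(-8)=17
$t2=M[104]=-8
$t0=17&(-8)=16
$t1=104+4=108
$t6=5+1=6
cmp $t6, 11  (cmp 6,11)
bne L2: taken
$t2=M[108]=-6
$t0=16+(-6)=10
$t2=M[108]=-6
$t0=10&(-6)=10
$t1=108+4=112
$t6=6+1=7
cmp $t6, 11  (cmp 7,11)
bne L2: taken
$t2=M[112]=18
$t0=10+18=28
$t2=M[112]=18
$t0=28&18=16
$t1=112+4=116
$t6=7+1=8
cmp $t6, 11  (cmp 8,11)
bne L2: taken
$t2=M[116]=-1
$t0=16+(-1)=15
$t2=M[116]=-1
$t0=15&(-1)=15
$t1=116+4=120
$t6=8+1=9
cmp $t6, 11  (cmp 9,11)
bne L2: taken
$t2=M[120]=-6
$t0=15+(-6)=9
$t2=M[120]=-6
$t0=9&(-6)=8
$t1=120+4=124
$t6=9+1=10
cmp $t6, 11  (cmp 10,11)
bne L2: taken
$t2=M[124]=6
$t0=8+6=14
$t2=M[124]=6
$t0=14&6=6
$t1=124+4=128
$t6=10+1=11
cmp $t6, 11  (cmp 11,11)
bne L2: not taken
$t2=6|6=6
sw $t0, (116) → M[116]=6
halt.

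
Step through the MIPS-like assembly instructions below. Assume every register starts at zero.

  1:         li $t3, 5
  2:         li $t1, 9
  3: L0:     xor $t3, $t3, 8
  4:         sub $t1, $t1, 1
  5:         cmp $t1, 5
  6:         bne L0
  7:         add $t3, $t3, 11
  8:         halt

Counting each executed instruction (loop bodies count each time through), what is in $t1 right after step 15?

6

after li $t3, 5: $t3=5
after li $t1, 9: $t1=9
after xor $t3, $t3, 8: $t3=5^8=13
after sub $t1, $t1, 1: $t1=9-1=8
cmp $t1, 5  (cmp 8,5)
bne L0: taken
after xor $t3, $t3, 8: $t3=13^8=5
after sub $t1, $t1, 1: $t1=8-1=7
cmp $t1, 5  (cmp 7,5)
bne L0: taken
after xor $t3, $t3, 8: $t3=5^8=13
after sub $t1, $t1, 1: $t1=7-1=6
cmp $t1, 5  (cmp 6,5)
bne L0: taken
after xor $t3, $t3, 8: $t3=13^8=5
After step 15: $t1 = 6.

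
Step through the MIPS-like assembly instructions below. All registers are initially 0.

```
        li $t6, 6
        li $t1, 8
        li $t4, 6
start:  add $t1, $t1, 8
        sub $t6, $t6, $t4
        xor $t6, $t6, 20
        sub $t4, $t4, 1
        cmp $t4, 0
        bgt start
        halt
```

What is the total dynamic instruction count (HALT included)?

40

after li $t6, 6: $t6=6
after li $t1, 8: $t1=8
after li $t4, 6: $t4=6
after add $t1, $t1, 8: $t1=8+8=16
after sub $t6, $t6, $t4: $t6=6-6=0
after xor $t6, $t6, 20: $t6=0^20=20
after sub $t4, $t4, 1: $t4=6-1=5
cmp $t4, 0  (cmp 5,0)
bgt start: taken
after add $t1, $t1, 8: $t1=16+8=24
after sub $t6, $t6, $t4: $t6=20-5=15
after xor $t6, $t6, 20: $t6=15^20=27
after sub $t4, $t4, 1: $t4=5-1=4
cmp $t4, 0  (cmp 4,0)
bgt start: taken
after add $t1, $t1, 8: $t1=24+8=32
after sub $t6, $t6, $t4: $t6=27-4=23
after xor $t6, $t6, 20: $t6=23^20=3
after sub $t4, $t4, 1: $t4=4-1=3
cmp $t4, 0  (cmp 3,0)
bgt start: taken
after add $t1, $t1, 8: $t1=32+8=40
after sub $t6, $t6, $t4: $t6=3-3=0
after xor $t6, $t6, 20: $t6=0^20=20
after sub $t4, $t4, 1: $t4=3-1=2
cmp $t4, 0  (cmp 2,0)
bgt start: taken
after add $t1, $t1, 8: $t1=40+8=48
after sub $t6, $t6, $t4: $t6=20-2=18
after xor $t6, $t6, 20: $t6=18^20=6
after sub $t4, $t4, 1: $t4=2-1=1
cmp $t4, 0  (cmp 1,0)
bgt start: taken
after add $t1, $t1, 8: $t1=48+8=56
after sub $t6, $t6, $t4: $t6=6-1=5
after xor $t6, $t6, 20: $t6=5^20=17
after sub $t4, $t4, 1: $t4=1-1=0
cmp $t4, 0  (cmp 0,0)
bgt start: not taken
halt.
Total executed instructions: 40.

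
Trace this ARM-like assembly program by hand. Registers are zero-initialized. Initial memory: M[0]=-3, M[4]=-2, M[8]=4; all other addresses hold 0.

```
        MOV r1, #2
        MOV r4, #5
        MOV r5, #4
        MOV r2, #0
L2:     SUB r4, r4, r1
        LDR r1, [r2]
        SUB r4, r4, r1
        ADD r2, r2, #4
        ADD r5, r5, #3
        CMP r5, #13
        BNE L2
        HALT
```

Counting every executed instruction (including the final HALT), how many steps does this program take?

after MOV r1, #2: r1=2
after MOV r4, #5: r4=5
after MOV r5, #4: r5=4
after MOV r2, #0: r2=0
after SUB r4, r4, r1: r4=5-2=3
after LDR r1, [r2]: r1=M[0]=-3
after SUB r4, r4, r1: r4=3-(-3)=6
after ADD r2, r2, #4: r2=0+4=4
after ADD r5, r5, #3: r5=4+3=7
CMP r5, #13  (cmp 7,13)
BNE L2: taken
after SUB r4, r4, r1: r4=6-(-3)=9
after LDR r1, [r2]: r1=M[4]=-2
after SUB r4, r4, r1: r4=9-(-2)=11
after ADD r2, r2, #4: r2=4+4=8
after ADD r5, r5, #3: r5=7+3=10
CMP r5, #13  (cmp 10,13)
BNE L2: taken
after SUB r4, r4, r1: r4=11-(-2)=13
after LDR r1, [r2]: r1=M[8]=4
after SUB r4, r4, r1: r4=13-4=9
after ADD r2, r2, #4: r2=8+4=12
after ADD r5, r5, #3: r5=10+3=13
CMP r5, #13  (cmp 13,13)
BNE L2: not taken
halt.
Total executed instructions: 26.

26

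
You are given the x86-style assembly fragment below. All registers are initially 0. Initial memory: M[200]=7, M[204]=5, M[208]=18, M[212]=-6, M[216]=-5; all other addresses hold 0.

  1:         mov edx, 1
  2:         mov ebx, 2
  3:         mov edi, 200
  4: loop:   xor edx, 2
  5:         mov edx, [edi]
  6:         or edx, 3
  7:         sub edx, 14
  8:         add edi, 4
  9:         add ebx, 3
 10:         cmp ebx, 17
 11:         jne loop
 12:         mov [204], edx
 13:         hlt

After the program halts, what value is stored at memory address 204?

mov edx, 1 → edx=1
mov ebx, 2 → ebx=2
mov edi, 200 → edi=200
xor edx, 2 → edx=1^2=3
mov edx, [edi] → edx=M[200]=7
or edx, 3 → edx=7|3=7
sub edx, 14 → edx=7-14=-7
add edi, 4 → edi=200+4=204
add ebx, 3 → ebx=2+3=5
cmp ebx, 17  (cmp 5,17)
jne loop: taken
xor edx, 2 → edx=(-7)^2=-5
mov edx, [edi] → edx=M[204]=5
or edx, 3 → edx=5|3=7
sub edx, 14 → edx=7-14=-7
add edi, 4 → edi=204+4=208
add ebx, 3 → ebx=5+3=8
cmp ebx, 17  (cmp 8,17)
jne loop: taken
xor edx, 2 → edx=(-7)^2=-5
mov edx, [edi] → edx=M[208]=18
or edx, 3 → edx=18|3=19
sub edx, 14 → edx=19-14=5
add edi, 4 → edi=208+4=212
add ebx, 3 → ebx=8+3=11
cmp ebx, 17  (cmp 11,17)
jne loop: taken
xor edx, 2 → edx=5^2=7
mov edx, [edi] → edx=M[212]=-6
or edx, 3 → edx=(-6)|3=-5
sub edx, 14 → edx=(-5)-14=-19
add edi, 4 → edi=212+4=216
add ebx, 3 → ebx=11+3=14
cmp ebx, 17  (cmp 14,17)
jne loop: taken
xor edx, 2 → edx=(-19)^2=-17
mov edx, [edi] → edx=M[216]=-5
or edx, 3 → edx=(-5)|3=-5
sub edx, 14 → edx=(-5)-14=-19
add edi, 4 → edi=216+4=220
add ebx, 3 → ebx=14+3=17
cmp ebx, 17  (cmp 17,17)
jne loop: not taken
mov [204], edx → M[204]=-19
halt.

-19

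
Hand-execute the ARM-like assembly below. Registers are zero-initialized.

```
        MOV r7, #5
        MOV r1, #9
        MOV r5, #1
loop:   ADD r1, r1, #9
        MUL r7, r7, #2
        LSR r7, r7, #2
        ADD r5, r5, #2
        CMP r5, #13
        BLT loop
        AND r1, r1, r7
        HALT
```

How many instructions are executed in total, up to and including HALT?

MOV r7, #5 → r7=5
MOV r1, #9 → r1=9
MOV r5, #1 → r5=1
ADD r1, r1, #9 → r1=9+9=18
MUL r7, r7, #2 → r7=5*2=10
LSR r7, r7, #2 → r7=10>>2=2
ADD r5, r5, #2 → r5=1+2=3
CMP r5, #13  (cmp 3,13)
BLT loop: taken
ADD r1, r1, #9 → r1=18+9=27
MUL r7, r7, #2 → r7=2*2=4
LSR r7, r7, #2 → r7=4>>2=1
ADD r5, r5, #2 → r5=3+2=5
CMP r5, #13  (cmp 5,13)
BLT loop: taken
ADD r1, r1, #9 → r1=27+9=36
MUL r7, r7, #2 → r7=1*2=2
LSR r7, r7, #2 → r7=2>>2=0
ADD r5, r5, #2 → r5=5+2=7
CMP r5, #13  (cmp 7,13)
BLT loop: taken
ADD r1, r1, #9 → r1=36+9=45
MUL r7, r7, #2 → r7=0*2=0
LSR r7, r7, #2 → r7=0>>2=0
ADD r5, r5, #2 → r5=7+2=9
CMP r5, #13  (cmp 9,13)
BLT loop: taken
ADD r1, r1, #9 → r1=45+9=54
MUL r7, r7, #2 → r7=0*2=0
LSR r7, r7, #2 → r7=0>>2=0
ADD r5, r5, #2 → r5=9+2=11
CMP r5, #13  (cmp 11,13)
BLT loop: taken
ADD r1, r1, #9 → r1=54+9=63
MUL r7, r7, #2 → r7=0*2=0
LSR r7, r7, #2 → r7=0>>2=0
ADD r5, r5, #2 → r5=11+2=13
CMP r5, #13  (cmp 13,13)
BLT loop: not taken
AND r1, r1, r7 → r1=63&0=0
halt.
Total executed instructions: 41.

41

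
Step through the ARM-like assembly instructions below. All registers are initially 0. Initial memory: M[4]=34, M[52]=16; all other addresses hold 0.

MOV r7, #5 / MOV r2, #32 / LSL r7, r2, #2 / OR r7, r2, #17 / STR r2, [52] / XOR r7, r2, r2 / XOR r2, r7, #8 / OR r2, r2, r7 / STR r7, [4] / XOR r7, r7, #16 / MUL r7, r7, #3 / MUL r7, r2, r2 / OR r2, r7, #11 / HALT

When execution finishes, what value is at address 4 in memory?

r7=5
r2=32
r7=32<<2=128
r7=32|17=49
STR r2, [52] → M[52]=32
r7=32^32=0
r2=0^8=8
r2=8|0=8
STR r7, [4] → M[4]=0
r7=0^16=16
r7=16*3=48
r7=8*8=64
r2=64|11=75
halt.

0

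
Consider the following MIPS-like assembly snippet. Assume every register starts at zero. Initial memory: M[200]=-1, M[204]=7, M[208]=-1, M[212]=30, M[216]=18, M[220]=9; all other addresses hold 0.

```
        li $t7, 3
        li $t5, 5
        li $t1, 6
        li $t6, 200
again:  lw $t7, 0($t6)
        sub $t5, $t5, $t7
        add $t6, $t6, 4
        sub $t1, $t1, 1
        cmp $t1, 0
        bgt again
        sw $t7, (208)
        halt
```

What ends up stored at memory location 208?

after li $t7, 3: $t7=3
after li $t5, 5: $t5=5
after li $t1, 6: $t1=6
after li $t6, 200: $t6=200
after lw $t7, 0($t6): $t7=M[200]=-1
after sub $t5, $t5, $t7: $t5=5-(-1)=6
after add $t6, $t6, 4: $t6=200+4=204
after sub $t1, $t1, 1: $t1=6-1=5
cmp $t1, 0  (cmp 5,0)
bgt again: taken
after lw $t7, 0($t6): $t7=M[204]=7
after sub $t5, $t5, $t7: $t5=6-7=-1
after add $t6, $t6, 4: $t6=204+4=208
after sub $t1, $t1, 1: $t1=5-1=4
cmp $t1, 0  (cmp 4,0)
bgt again: taken
after lw $t7, 0($t6): $t7=M[208]=-1
after sub $t5, $t5, $t7: $t5=(-1)-(-1)=0
after add $t6, $t6, 4: $t6=208+4=212
after sub $t1, $t1, 1: $t1=4-1=3
cmp $t1, 0  (cmp 3,0)
bgt again: taken
after lw $t7, 0($t6): $t7=M[212]=30
after sub $t5, $t5, $t7: $t5=0-30=-30
after add $t6, $t6, 4: $t6=212+4=216
after sub $t1, $t1, 1: $t1=3-1=2
cmp $t1, 0  (cmp 2,0)
bgt again: taken
after lw $t7, 0($t6): $t7=M[216]=18
after sub $t5, $t5, $t7: $t5=(-30)-18=-48
after add $t6, $t6, 4: $t6=216+4=220
after sub $t1, $t1, 1: $t1=2-1=1
cmp $t1, 0  (cmp 1,0)
bgt again: taken
after lw $t7, 0($t6): $t7=M[220]=9
after sub $t5, $t5, $t7: $t5=(-48)-9=-57
after add $t6, $t6, 4: $t6=220+4=224
after sub $t1, $t1, 1: $t1=1-1=0
cmp $t1, 0  (cmp 0,0)
bgt again: not taken
sw $t7, (208) → M[208]=9
halt.

9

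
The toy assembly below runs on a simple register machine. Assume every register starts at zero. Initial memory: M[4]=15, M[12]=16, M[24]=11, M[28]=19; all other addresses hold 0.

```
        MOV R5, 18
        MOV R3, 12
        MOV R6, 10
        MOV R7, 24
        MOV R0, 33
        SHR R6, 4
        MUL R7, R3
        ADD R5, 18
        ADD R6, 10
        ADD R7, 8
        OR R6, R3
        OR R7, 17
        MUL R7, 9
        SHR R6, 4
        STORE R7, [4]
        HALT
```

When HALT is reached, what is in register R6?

after MOV R5, 18: R5=18
after MOV R3, 12: R3=12
after MOV R6, 10: R6=10
after MOV R7, 24: R7=24
after MOV R0, 33: R0=33
after SHR R6, 4: R6=10>>4=0
after MUL R7, R3: R7=24*12=288
after ADD R5, 18: R5=18+18=36
after ADD R6, 10: R6=0+10=10
after ADD R7, 8: R7=288+8=296
after OR R6, R3: R6=10|12=14
after OR R7, 17: R7=296|17=313
after MUL R7, 9: R7=313*9=2817
after SHR R6, 4: R6=14>>4=0
STORE R7, [4] → M[4]=2817
halt.

0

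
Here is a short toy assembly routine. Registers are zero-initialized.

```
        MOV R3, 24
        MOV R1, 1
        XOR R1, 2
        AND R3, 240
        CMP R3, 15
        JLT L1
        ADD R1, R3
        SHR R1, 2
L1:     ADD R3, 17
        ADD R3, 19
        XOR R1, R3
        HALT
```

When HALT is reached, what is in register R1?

after MOV R3, 24: R3=24
after MOV R1, 1: R1=1
after XOR R1, 2: R1=1^2=3
after AND R3, 240: R3=24&240=16
CMP R3, 15  (cmp 16,15)
JLT L1: not taken
after ADD R1, R3: R1=3+16=19
after SHR R1, 2: R1=19>>2=4
after ADD R3, 17: R3=16+17=33
after ADD R3, 19: R3=33+19=52
after XOR R1, R3: R1=4^52=48
halt.

48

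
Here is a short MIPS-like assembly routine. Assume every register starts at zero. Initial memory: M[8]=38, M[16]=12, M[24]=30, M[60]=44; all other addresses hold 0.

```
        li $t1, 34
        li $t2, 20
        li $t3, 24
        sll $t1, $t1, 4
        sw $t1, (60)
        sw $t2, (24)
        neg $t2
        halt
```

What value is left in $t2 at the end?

li $t1, 34 → $t1=34
li $t2, 20 → $t2=20
li $t3, 24 → $t3=24
sll $t1, $t1, 4 → $t1=34<<4=544
sw $t1, (60) → M[60]=544
sw $t2, (24) → M[24]=20
neg $t2 → $t2=-(20)=-20
halt.

-20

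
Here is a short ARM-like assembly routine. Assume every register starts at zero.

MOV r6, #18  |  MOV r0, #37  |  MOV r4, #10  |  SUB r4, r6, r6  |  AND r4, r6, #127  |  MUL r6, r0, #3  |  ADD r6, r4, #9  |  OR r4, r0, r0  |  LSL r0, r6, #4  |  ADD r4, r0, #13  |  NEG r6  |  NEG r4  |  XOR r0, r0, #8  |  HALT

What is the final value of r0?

440

r6=18
r0=37
r4=10
r4=18-18=0
r4=18&127=18
r6=37*3=111
r6=18+9=27
r4=37|37=37
r0=27<<4=432
r4=432+13=445
r6=-(27)=-27
r4=-(445)=-445
r0=432^8=440
halt.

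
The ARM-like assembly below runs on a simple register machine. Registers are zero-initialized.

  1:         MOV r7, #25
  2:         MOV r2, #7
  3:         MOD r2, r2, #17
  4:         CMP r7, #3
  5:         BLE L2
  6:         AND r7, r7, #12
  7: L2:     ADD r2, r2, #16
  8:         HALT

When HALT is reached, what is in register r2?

23

MOV r7, #25 → r7=25
MOV r2, #7 → r2=7
MOD r2, r2, #17 → r2=7%17=7
CMP r7, #3  (cmp 25,3)
BLE L2: not taken
AND r7, r7, #12 → r7=25&12=8
ADD r2, r2, #16 → r2=7+16=23
halt.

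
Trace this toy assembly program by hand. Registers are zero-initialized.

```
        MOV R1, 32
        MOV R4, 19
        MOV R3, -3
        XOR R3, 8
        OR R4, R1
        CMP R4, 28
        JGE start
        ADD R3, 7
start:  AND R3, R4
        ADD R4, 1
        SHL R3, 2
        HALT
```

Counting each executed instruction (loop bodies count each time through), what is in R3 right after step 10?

MOV R1, 32 → R1=32
MOV R4, 19 → R4=19
MOV R3, -3 → R3=-3
XOR R3, 8 → R3=(-3)^8=-11
OR R4, R1 → R4=19|32=51
CMP R4, 28  (cmp 51,28)
JGE start: taken
AND R3, R4 → R3=(-11)&51=49
ADD R4, 1 → R4=51+1=52
SHL R3, 2 → R3=49<<2=196
After step 10: R3 = 196.

196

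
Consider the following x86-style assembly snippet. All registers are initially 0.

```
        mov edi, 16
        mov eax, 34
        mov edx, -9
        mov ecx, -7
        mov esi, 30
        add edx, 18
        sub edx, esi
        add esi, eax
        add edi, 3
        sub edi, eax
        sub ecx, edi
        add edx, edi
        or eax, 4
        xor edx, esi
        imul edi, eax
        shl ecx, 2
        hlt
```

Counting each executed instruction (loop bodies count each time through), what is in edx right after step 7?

mov edi, 16 → edi=16
mov eax, 34 → eax=34
mov edx, -9 → edx=-9
mov ecx, -7 → ecx=-7
mov esi, 30 → esi=30
add edx, 18 → edx=(-9)+18=9
sub edx, esi → edx=9-30=-21
After step 7: edx = -21.

-21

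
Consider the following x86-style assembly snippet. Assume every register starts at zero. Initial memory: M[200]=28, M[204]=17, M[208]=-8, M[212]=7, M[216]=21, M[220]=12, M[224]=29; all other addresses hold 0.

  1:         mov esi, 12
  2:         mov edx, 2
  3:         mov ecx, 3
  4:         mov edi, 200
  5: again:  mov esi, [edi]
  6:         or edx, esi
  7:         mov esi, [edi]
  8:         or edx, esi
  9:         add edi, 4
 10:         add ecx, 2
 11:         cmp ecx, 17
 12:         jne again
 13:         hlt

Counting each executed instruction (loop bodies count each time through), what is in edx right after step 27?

esi=12
edx=2
ecx=3
edi=200
esi=M[200]=28
edx=2|28=30
esi=M[200]=28
edx=30|28=30
edi=200+4=204
ecx=3+2=5
cmp ecx, 17  (cmp 5,17)
jne again: taken
esi=M[204]=17
edx=30|17=31
esi=M[204]=17
edx=31|17=31
edi=204+4=208
ecx=5+2=7
cmp ecx, 17  (cmp 7,17)
jne again: taken
esi=M[208]=-8
edx=31|(-8)=-1
esi=M[208]=-8
edx=(-1)|(-8)=-1
edi=208+4=212
ecx=7+2=9
cmp ecx, 17  (cmp 9,17)
After step 27: edx = -1.

-1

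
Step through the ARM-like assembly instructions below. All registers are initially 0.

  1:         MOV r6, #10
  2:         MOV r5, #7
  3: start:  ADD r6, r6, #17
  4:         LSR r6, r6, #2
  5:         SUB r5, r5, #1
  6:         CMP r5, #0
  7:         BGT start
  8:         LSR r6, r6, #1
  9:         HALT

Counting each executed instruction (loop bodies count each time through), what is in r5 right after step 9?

6

after MOV r6, #10: r6=10
after MOV r5, #7: r5=7
after ADD r6, r6, #17: r6=10+17=27
after LSR r6, r6, #2: r6=27>>2=6
after SUB r5, r5, #1: r5=7-1=6
CMP r5, #0  (cmp 6,0)
BGT start: taken
after ADD r6, r6, #17: r6=6+17=23
after LSR r6, r6, #2: r6=23>>2=5
After step 9: r5 = 6.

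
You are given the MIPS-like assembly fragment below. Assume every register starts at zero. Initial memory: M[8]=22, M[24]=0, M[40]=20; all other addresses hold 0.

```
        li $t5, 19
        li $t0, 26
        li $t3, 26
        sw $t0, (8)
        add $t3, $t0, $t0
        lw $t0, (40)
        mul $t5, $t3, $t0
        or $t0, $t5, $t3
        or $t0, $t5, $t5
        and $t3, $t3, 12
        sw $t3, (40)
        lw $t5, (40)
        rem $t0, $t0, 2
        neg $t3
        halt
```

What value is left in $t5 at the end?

4

after li $t5, 19: $t5=19
after li $t0, 26: $t0=26
after li $t3, 26: $t3=26
sw $t0, (8) → M[8]=26
after add $t3, $t0, $t0: $t3=26+26=52
after lw $t0, (40): $t0=M[40]=20
after mul $t5, $t3, $t0: $t5=52*20=1040
after or $t0, $t5, $t3: $t0=1040|52=1076
after or $t0, $t5, $t5: $t0=1040|1040=1040
after and $t3, $t3, 12: $t3=52&12=4
sw $t3, (40) → M[40]=4
after lw $t5, (40): $t5=M[40]=4
after rem $t0, $t0, 2: $t0=1040%2=0
after neg $t3: $t3=-(4)=-4
halt.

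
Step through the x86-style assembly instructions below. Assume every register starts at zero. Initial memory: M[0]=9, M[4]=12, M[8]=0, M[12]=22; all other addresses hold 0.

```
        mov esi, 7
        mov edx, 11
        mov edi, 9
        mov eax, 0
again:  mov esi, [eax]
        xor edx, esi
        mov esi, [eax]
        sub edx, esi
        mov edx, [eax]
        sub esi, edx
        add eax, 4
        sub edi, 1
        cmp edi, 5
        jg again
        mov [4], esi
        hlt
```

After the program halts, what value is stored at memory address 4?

0

after mov esi, 7: esi=7
after mov edx, 11: edx=11
after mov edi, 9: edi=9
after mov eax, 0: eax=0
after mov esi, [eax]: esi=M[0]=9
after xor edx, esi: edx=11^9=2
after mov esi, [eax]: esi=M[0]=9
after sub edx, esi: edx=2-9=-7
after mov edx, [eax]: edx=M[0]=9
after sub esi, edx: esi=9-9=0
after add eax, 4: eax=0+4=4
after sub edi, 1: edi=9-1=8
cmp edi, 5  (cmp 8,5)
jg again: taken
after mov esi, [eax]: esi=M[4]=12
after xor edx, esi: edx=9^12=5
after mov esi, [eax]: esi=M[4]=12
after sub edx, esi: edx=5-12=-7
after mov edx, [eax]: edx=M[4]=12
after sub esi, edx: esi=12-12=0
after add eax, 4: eax=4+4=8
after sub edi, 1: edi=8-1=7
cmp edi, 5  (cmp 7,5)
jg again: taken
after mov esi, [eax]: esi=M[8]=0
after xor edx, esi: edx=12^0=12
after mov esi, [eax]: esi=M[8]=0
after sub edx, esi: edx=12-0=12
after mov edx, [eax]: edx=M[8]=0
after sub esi, edx: esi=0-0=0
after add eax, 4: eax=8+4=12
after sub edi, 1: edi=7-1=6
cmp edi, 5  (cmp 6,5)
jg again: taken
after mov esi, [eax]: esi=M[12]=22
after xor edx, esi: edx=0^22=22
after mov esi, [eax]: esi=M[12]=22
after sub edx, esi: edx=22-22=0
after mov edx, [eax]: edx=M[12]=22
after sub esi, edx: esi=22-22=0
after add eax, 4: eax=12+4=16
after sub edi, 1: edi=6-1=5
cmp edi, 5  (cmp 5,5)
jg again: not taken
mov [4], esi → M[4]=0
halt.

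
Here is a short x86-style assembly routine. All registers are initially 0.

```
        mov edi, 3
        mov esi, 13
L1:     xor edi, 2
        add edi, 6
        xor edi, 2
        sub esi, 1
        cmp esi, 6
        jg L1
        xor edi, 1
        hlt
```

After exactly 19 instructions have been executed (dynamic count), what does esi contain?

10

edi=3
esi=13
edi=3^2=1
edi=1+6=7
edi=7^2=5
esi=13-1=12
cmp esi, 6  (cmp 12,6)
jg L1: taken
edi=5^2=7
edi=7+6=13
edi=13^2=15
esi=12-1=11
cmp esi, 6  (cmp 11,6)
jg L1: taken
edi=15^2=13
edi=13+6=19
edi=19^2=17
esi=11-1=10
cmp esi, 6  (cmp 10,6)
After step 19: esi = 10.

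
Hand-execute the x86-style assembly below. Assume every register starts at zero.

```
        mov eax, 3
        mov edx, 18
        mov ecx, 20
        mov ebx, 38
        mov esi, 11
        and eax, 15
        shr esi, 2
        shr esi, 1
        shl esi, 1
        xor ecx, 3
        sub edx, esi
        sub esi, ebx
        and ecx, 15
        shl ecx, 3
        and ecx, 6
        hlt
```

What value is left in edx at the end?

16

mov eax, 3 → eax=3
mov edx, 18 → edx=18
mov ecx, 20 → ecx=20
mov ebx, 38 → ebx=38
mov esi, 11 → esi=11
and eax, 15 → eax=3&15=3
shr esi, 2 → esi=11>>2=2
shr esi, 1 → esi=2>>1=1
shl esi, 1 → esi=1<<1=2
xor ecx, 3 → ecx=20^3=23
sub edx, esi → edx=18-2=16
sub esi, ebx → esi=2-38=-36
and ecx, 15 → ecx=23&15=7
shl ecx, 3 → ecx=7<<3=56
and ecx, 6 → ecx=56&6=0
halt.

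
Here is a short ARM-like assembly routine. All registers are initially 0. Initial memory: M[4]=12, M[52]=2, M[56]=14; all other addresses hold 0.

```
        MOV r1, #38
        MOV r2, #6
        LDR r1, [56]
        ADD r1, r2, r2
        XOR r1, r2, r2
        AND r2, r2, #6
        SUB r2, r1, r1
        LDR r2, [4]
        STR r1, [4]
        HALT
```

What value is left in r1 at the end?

0

r1=38
r2=6
r1=M[56]=14
r1=6+6=12
r1=6^6=0
r2=6&6=6
r2=0-0=0
r2=M[4]=12
STR r1, [4] → M[4]=0
halt.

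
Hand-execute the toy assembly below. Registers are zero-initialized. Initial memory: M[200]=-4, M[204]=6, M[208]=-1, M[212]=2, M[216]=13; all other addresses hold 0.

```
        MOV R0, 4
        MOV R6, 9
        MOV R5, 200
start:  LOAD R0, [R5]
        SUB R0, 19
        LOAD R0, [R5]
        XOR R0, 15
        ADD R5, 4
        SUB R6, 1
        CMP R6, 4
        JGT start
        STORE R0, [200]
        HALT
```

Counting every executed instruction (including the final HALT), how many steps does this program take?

MOV R0, 4 → R0=4
MOV R6, 9 → R6=9
MOV R5, 200 → R5=200
LOAD R0, [R5] → R0=M[200]=-4
SUB R0, 19 → R0=(-4)-19=-23
LOAD R0, [R5] → R0=M[200]=-4
XOR R0, 15 → R0=(-4)^15=-13
ADD R5, 4 → R5=200+4=204
SUB R6, 1 → R6=9-1=8
CMP R6, 4  (cmp 8,4)
JGT start: taken
LOAD R0, [R5] → R0=M[204]=6
SUB R0, 19 → R0=6-19=-13
LOAD R0, [R5] → R0=M[204]=6
XOR R0, 15 → R0=6^15=9
ADD R5, 4 → R5=204+4=208
SUB R6, 1 → R6=8-1=7
CMP R6, 4  (cmp 7,4)
JGT start: taken
LOAD R0, [R5] → R0=M[208]=-1
SUB R0, 19 → R0=(-1)-19=-20
LOAD R0, [R5] → R0=M[208]=-1
XOR R0, 15 → R0=(-1)^15=-16
ADD R5, 4 → R5=208+4=212
SUB R6, 1 → R6=7-1=6
CMP R6, 4  (cmp 6,4)
JGT start: taken
LOAD R0, [R5] → R0=M[212]=2
SUB R0, 19 → R0=2-19=-17
LOAD R0, [R5] → R0=M[212]=2
XOR R0, 15 → R0=2^15=13
ADD R5, 4 → R5=212+4=216
SUB R6, 1 → R6=6-1=5
CMP R6, 4  (cmp 5,4)
JGT start: taken
LOAD R0, [R5] → R0=M[216]=13
SUB R0, 19 → R0=13-19=-6
LOAD R0, [R5] → R0=M[216]=13
XOR R0, 15 → R0=13^15=2
ADD R5, 4 → R5=216+4=220
SUB R6, 1 → R6=5-1=4
CMP R6, 4  (cmp 4,4)
JGT start: not taken
STORE R0, [200] → M[200]=2
halt.
Total executed instructions: 45.

45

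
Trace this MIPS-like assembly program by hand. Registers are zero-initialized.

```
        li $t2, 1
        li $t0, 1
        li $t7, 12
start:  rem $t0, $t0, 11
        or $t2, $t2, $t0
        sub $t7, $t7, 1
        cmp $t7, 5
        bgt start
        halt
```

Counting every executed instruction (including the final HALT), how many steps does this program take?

after li $t2, 1: $t2=1
after li $t0, 1: $t0=1
after li $t7, 12: $t7=12
after rem $t0, $t0, 11: $t0=1%11=1
after or $t2, $t2, $t0: $t2=1|1=1
after sub $t7, $t7, 1: $t7=12-1=11
cmp $t7, 5  (cmp 11,5)
bgt start: taken
after rem $t0, $t0, 11: $t0=1%11=1
after or $t2, $t2, $t0: $t2=1|1=1
after sub $t7, $t7, 1: $t7=11-1=10
cmp $t7, 5  (cmp 10,5)
bgt start: taken
after rem $t0, $t0, 11: $t0=1%11=1
after or $t2, $t2, $t0: $t2=1|1=1
after sub $t7, $t7, 1: $t7=10-1=9
cmp $t7, 5  (cmp 9,5)
bgt start: taken
after rem $t0, $t0, 11: $t0=1%11=1
after or $t2, $t2, $t0: $t2=1|1=1
after sub $t7, $t7, 1: $t7=9-1=8
cmp $t7, 5  (cmp 8,5)
bgt start: taken
after rem $t0, $t0, 11: $t0=1%11=1
after or $t2, $t2, $t0: $t2=1|1=1
after sub $t7, $t7, 1: $t7=8-1=7
cmp $t7, 5  (cmp 7,5)
bgt start: taken
after rem $t0, $t0, 11: $t0=1%11=1
after or $t2, $t2, $t0: $t2=1|1=1
after sub $t7, $t7, 1: $t7=7-1=6
cmp $t7, 5  (cmp 6,5)
bgt start: taken
after rem $t0, $t0, 11: $t0=1%11=1
after or $t2, $t2, $t0: $t2=1|1=1
after sub $t7, $t7, 1: $t7=6-1=5
cmp $t7, 5  (cmp 5,5)
bgt start: not taken
halt.
Total executed instructions: 39.

39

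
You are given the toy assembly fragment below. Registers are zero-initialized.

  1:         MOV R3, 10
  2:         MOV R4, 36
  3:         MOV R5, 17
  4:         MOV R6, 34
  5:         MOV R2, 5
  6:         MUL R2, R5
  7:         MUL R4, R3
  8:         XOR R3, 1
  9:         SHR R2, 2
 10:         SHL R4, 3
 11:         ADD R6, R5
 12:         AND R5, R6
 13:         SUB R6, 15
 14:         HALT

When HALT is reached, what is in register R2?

MOV R3, 10 → R3=10
MOV R4, 36 → R4=36
MOV R5, 17 → R5=17
MOV R6, 34 → R6=34
MOV R2, 5 → R2=5
MUL R2, R5 → R2=5*17=85
MUL R4, R3 → R4=36*10=360
XOR R3, 1 → R3=10^1=11
SHR R2, 2 → R2=85>>2=21
SHL R4, 3 → R4=360<<3=2880
ADD R6, R5 → R6=34+17=51
AND R5, R6 → R5=17&51=17
SUB R6, 15 → R6=51-15=36
halt.

21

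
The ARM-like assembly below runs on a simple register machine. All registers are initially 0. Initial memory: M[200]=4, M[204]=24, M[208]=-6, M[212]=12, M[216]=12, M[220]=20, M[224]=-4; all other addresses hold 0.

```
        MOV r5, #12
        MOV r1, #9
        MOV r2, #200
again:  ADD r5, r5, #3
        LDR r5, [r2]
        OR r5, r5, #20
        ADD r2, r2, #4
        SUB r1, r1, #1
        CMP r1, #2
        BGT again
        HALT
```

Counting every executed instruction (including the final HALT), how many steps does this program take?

53

after MOV r5, #12: r5=12
after MOV r1, #9: r1=9
after MOV r2, #200: r2=200
after ADD r5, r5, #3: r5=12+3=15
after LDR r5, [r2]: r5=M[200]=4
after OR r5, r5, #20: r5=4|20=20
after ADD r2, r2, #4: r2=200+4=204
after SUB r1, r1, #1: r1=9-1=8
CMP r1, #2  (cmp 8,2)
BGT again: taken
after ADD r5, r5, #3: r5=20+3=23
after LDR r5, [r2]: r5=M[204]=24
after OR r5, r5, #20: r5=24|20=28
after ADD r2, r2, #4: r2=204+4=208
after SUB r1, r1, #1: r1=8-1=7
CMP r1, #2  (cmp 7,2)
BGT again: taken
after ADD r5, r5, #3: r5=28+3=31
after LDR r5, [r2]: r5=M[208]=-6
after OR r5, r5, #20: r5=(-6)|20=-2
after ADD r2, r2, #4: r2=208+4=212
after SUB r1, r1, #1: r1=7-1=6
CMP r1, #2  (cmp 6,2)
BGT again: taken
after ADD r5, r5, #3: r5=(-2)+3=1
after LDR r5, [r2]: r5=M[212]=12
after OR r5, r5, #20: r5=12|20=28
after ADD r2, r2, #4: r2=212+4=216
after SUB r1, r1, #1: r1=6-1=5
CMP r1, #2  (cmp 5,2)
BGT again: taken
after ADD r5, r5, #3: r5=28+3=31
after LDR r5, [r2]: r5=M[216]=12
after OR r5, r5, #20: r5=12|20=28
after ADD r2, r2, #4: r2=216+4=220
after SUB r1, r1, #1: r1=5-1=4
CMP r1, #2  (cmp 4,2)
BGT again: taken
after ADD r5, r5, #3: r5=28+3=31
after LDR r5, [r2]: r5=M[220]=20
after OR r5, r5, #20: r5=20|20=20
after ADD r2, r2, #4: r2=220+4=224
after SUB r1, r1, #1: r1=4-1=3
CMP r1, #2  (cmp 3,2)
BGT again: taken
after ADD r5, r5, #3: r5=20+3=23
after LDR r5, [r2]: r5=M[224]=-4
after OR r5, r5, #20: r5=(-4)|20=-4
after ADD r2, r2, #4: r2=224+4=228
after SUB r1, r1, #1: r1=3-1=2
CMP r1, #2  (cmp 2,2)
BGT again: not taken
halt.
Total executed instructions: 53.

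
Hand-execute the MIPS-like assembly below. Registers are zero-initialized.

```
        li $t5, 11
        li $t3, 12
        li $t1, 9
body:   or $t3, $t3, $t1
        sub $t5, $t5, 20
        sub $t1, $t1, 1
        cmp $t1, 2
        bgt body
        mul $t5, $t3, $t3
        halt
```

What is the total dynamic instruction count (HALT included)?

40

li $t5, 11 → $t5=11
li $t3, 12 → $t3=12
li $t1, 9 → $t1=9
or $t3, $t3, $t1 → $t3=12|9=13
sub $t5, $t5, 20 → $t5=11-20=-9
sub $t1, $t1, 1 → $t1=9-1=8
cmp $t1, 2  (cmp 8,2)
bgt body: taken
or $t3, $t3, $t1 → $t3=13|8=13
sub $t5, $t5, 20 → $t5=(-9)-20=-29
sub $t1, $t1, 1 → $t1=8-1=7
cmp $t1, 2  (cmp 7,2)
bgt body: taken
or $t3, $t3, $t1 → $t3=13|7=15
sub $t5, $t5, 20 → $t5=(-29)-20=-49
sub $t1, $t1, 1 → $t1=7-1=6
cmp $t1, 2  (cmp 6,2)
bgt body: taken
or $t3, $t3, $t1 → $t3=15|6=15
sub $t5, $t5, 20 → $t5=(-49)-20=-69
sub $t1, $t1, 1 → $t1=6-1=5
cmp $t1, 2  (cmp 5,2)
bgt body: taken
or $t3, $t3, $t1 → $t3=15|5=15
sub $t5, $t5, 20 → $t5=(-69)-20=-89
sub $t1, $t1, 1 → $t1=5-1=4
cmp $t1, 2  (cmp 4,2)
bgt body: taken
or $t3, $t3, $t1 → $t3=15|4=15
sub $t5, $t5, 20 → $t5=(-89)-20=-109
sub $t1, $t1, 1 → $t1=4-1=3
cmp $t1, 2  (cmp 3,2)
bgt body: taken
or $t3, $t3, $t1 → $t3=15|3=15
sub $t5, $t5, 20 → $t5=(-109)-20=-129
sub $t1, $t1, 1 → $t1=3-1=2
cmp $t1, 2  (cmp 2,2)
bgt body: not taken
mul $t5, $t3, $t3 → $t5=15*15=225
halt.
Total executed instructions: 40.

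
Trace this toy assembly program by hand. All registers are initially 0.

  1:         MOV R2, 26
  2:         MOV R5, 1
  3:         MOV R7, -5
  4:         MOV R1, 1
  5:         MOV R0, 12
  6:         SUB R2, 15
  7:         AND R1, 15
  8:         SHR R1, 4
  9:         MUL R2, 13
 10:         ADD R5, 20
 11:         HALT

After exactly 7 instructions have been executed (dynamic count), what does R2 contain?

MOV R2, 26 → R2=26
MOV R5, 1 → R5=1
MOV R7, -5 → R7=-5
MOV R1, 1 → R1=1
MOV R0, 12 → R0=12
SUB R2, 15 → R2=26-15=11
AND R1, 15 → R1=1&15=1
After step 7: R2 = 11.

11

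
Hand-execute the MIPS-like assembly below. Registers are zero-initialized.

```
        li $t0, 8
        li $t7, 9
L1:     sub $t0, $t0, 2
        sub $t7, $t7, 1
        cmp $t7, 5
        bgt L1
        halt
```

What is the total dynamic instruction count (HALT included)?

li $t0, 8 → $t0=8
li $t7, 9 → $t7=9
sub $t0, $t0, 2 → $t0=8-2=6
sub $t7, $t7, 1 → $t7=9-1=8
cmp $t7, 5  (cmp 8,5)
bgt L1: taken
sub $t0, $t0, 2 → $t0=6-2=4
sub $t7, $t7, 1 → $t7=8-1=7
cmp $t7, 5  (cmp 7,5)
bgt L1: taken
sub $t0, $t0, 2 → $t0=4-2=2
sub $t7, $t7, 1 → $t7=7-1=6
cmp $t7, 5  (cmp 6,5)
bgt L1: taken
sub $t0, $t0, 2 → $t0=2-2=0
sub $t7, $t7, 1 → $t7=6-1=5
cmp $t7, 5  (cmp 5,5)
bgt L1: not taken
halt.
Total executed instructions: 19.

19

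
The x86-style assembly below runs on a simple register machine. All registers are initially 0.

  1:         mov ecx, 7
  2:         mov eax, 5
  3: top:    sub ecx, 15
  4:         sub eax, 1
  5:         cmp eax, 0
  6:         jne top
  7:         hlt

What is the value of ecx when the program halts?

mov ecx, 7 → ecx=7
mov eax, 5 → eax=5
sub ecx, 15 → ecx=7-15=-8
sub eax, 1 → eax=5-1=4
cmp eax, 0  (cmp 4,0)
jne top: taken
sub ecx, 15 → ecx=(-8)-15=-23
sub eax, 1 → eax=4-1=3
cmp eax, 0  (cmp 3,0)
jne top: taken
sub ecx, 15 → ecx=(-23)-15=-38
sub eax, 1 → eax=3-1=2
cmp eax, 0  (cmp 2,0)
jne top: taken
sub ecx, 15 → ecx=(-38)-15=-53
sub eax, 1 → eax=2-1=1
cmp eax, 0  (cmp 1,0)
jne top: taken
sub ecx, 15 → ecx=(-53)-15=-68
sub eax, 1 → eax=1-1=0
cmp eax, 0  (cmp 0,0)
jne top: not taken
halt.

-68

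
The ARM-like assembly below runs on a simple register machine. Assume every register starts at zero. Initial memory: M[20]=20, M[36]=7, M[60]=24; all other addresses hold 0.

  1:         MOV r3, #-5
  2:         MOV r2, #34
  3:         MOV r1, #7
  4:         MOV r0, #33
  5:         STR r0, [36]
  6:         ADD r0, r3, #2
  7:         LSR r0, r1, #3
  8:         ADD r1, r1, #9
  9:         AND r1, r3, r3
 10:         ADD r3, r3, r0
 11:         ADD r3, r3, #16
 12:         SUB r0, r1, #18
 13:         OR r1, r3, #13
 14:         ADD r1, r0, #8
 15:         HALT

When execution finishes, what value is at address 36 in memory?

MOV r3, #-5 → r3=-5
MOV r2, #34 → r2=34
MOV r1, #7 → r1=7
MOV r0, #33 → r0=33
STR r0, [36] → M[36]=33
ADD r0, r3, #2 → r0=(-5)+2=-3
LSR r0, r1, #3 → r0=7>>3=0
ADD r1, r1, #9 → r1=7+9=16
AND r1, r3, r3 → r1=(-5)&(-5)=-5
ADD r3, r3, r0 → r3=(-5)+0=-5
ADD r3, r3, #16 → r3=(-5)+16=11
SUB r0, r1, #18 → r0=(-5)-18=-23
OR r1, r3, #13 → r1=11|13=15
ADD r1, r0, #8 → r1=(-23)+8=-15
halt.

33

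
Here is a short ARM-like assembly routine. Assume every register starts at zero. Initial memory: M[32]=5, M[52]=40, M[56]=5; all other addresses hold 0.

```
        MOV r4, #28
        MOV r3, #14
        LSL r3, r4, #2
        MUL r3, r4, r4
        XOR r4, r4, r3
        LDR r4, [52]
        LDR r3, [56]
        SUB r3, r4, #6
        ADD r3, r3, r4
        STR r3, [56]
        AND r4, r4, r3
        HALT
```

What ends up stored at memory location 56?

74

r4=28
r3=14
r3=28<<2=112
r3=28*28=784
r4=28^784=780
r4=M[52]=40
r3=M[56]=5
r3=40-6=34
r3=34+40=74
STR r3, [56] → M[56]=74
r4=40&74=8
halt.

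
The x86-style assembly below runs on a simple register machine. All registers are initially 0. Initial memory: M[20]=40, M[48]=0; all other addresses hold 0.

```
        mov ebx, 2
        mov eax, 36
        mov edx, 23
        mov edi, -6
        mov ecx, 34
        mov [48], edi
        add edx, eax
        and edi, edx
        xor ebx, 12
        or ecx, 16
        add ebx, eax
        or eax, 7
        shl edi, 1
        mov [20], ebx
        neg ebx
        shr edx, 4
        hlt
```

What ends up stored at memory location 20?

50

ebx=2
eax=36
edx=23
edi=-6
ecx=34
mov [48], edi → M[48]=-6
edx=23+36=59
edi=(-6)&59=58
ebx=2^12=14
ecx=34|16=50
ebx=14+36=50
eax=36|7=39
edi=58<<1=116
mov [20], ebx → M[20]=50
ebx=-(50)=-50
edx=59>>4=3
halt.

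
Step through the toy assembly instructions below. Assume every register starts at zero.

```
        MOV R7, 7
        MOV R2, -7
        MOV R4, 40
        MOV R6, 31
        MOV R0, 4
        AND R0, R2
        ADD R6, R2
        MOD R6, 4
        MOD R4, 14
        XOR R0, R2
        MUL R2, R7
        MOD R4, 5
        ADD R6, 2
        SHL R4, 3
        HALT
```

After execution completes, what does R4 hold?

16

R7=7
R2=-7
R4=40
R6=31
R0=4
R0=4&(-7)=0
R6=31+(-7)=24
R6=24%4=0
R4=40%14=12
R0=0^(-7)=-7
R2=(-7)*7=-49
R4=12%5=2
R6=0+2=2
R4=2<<3=16
halt.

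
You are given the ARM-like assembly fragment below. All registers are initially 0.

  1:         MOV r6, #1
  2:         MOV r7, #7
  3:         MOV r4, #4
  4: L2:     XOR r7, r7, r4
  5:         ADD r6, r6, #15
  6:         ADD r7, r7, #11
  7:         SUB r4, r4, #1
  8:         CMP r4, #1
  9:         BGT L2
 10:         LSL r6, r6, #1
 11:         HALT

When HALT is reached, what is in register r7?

37

after MOV r6, #1: r6=1
after MOV r7, #7: r7=7
after MOV r4, #4: r4=4
after XOR r7, r7, r4: r7=7^4=3
after ADD r6, r6, #15: r6=1+15=16
after ADD r7, r7, #11: r7=3+11=14
after SUB r4, r4, #1: r4=4-1=3
CMP r4, #1  (cmp 3,1)
BGT L2: taken
after XOR r7, r7, r4: r7=14^3=13
after ADD r6, r6, #15: r6=16+15=31
after ADD r7, r7, #11: r7=13+11=24
after SUB r4, r4, #1: r4=3-1=2
CMP r4, #1  (cmp 2,1)
BGT L2: taken
after XOR r7, r7, r4: r7=24^2=26
after ADD r6, r6, #15: r6=31+15=46
after ADD r7, r7, #11: r7=26+11=37
after SUB r4, r4, #1: r4=2-1=1
CMP r4, #1  (cmp 1,1)
BGT L2: not taken
after LSL r6, r6, #1: r6=46<<1=92
halt.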